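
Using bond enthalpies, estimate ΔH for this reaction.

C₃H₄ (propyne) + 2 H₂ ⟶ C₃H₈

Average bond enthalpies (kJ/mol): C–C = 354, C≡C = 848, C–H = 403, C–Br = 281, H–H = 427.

Bonds broken (reactants):
  C≡C: 1 × 848 = 848
  C–C: 1 × 354 = 354
  C–H: 4 × 403 = 1612
  H–H: 2 × 427 = 854
  Σ(broken) = 3668 kJ
Bonds formed (products):
  C–C: 2 × 354 = 708
  C–H: 8 × 403 = 3224
  Σ(formed) = 3932 kJ
ΔH = Σ(broken) − Σ(formed) = 3668 − 3932 = −264 kJ

ΔH ≈ −264 kJ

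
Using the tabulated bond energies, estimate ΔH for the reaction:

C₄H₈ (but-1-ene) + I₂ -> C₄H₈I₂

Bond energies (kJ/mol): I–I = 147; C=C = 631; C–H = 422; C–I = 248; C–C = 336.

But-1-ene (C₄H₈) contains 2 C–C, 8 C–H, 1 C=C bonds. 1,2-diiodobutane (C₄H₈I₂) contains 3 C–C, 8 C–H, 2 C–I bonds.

ΔH ≈ −54 kJ

Bonds broken (reactants):
  C–C: 2 × 336 = 672
  C–H: 8 × 422 = 3376
  C=C: 1 × 631 = 631
  I–I: 1 × 147 = 147
  Σ(broken) = 4826 kJ
Bonds formed (products):
  C–C: 3 × 336 = 1008
  C–H: 8 × 422 = 3376
  C–I: 2 × 248 = 496
  Σ(formed) = 4880 kJ
ΔH = Σ(broken) − Σ(formed) = 4826 − 4880 = −54 kJ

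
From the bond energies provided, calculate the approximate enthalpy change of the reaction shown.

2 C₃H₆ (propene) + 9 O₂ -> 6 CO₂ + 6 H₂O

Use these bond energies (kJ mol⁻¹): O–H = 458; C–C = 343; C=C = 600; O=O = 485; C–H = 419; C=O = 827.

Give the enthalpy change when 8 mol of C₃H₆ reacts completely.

ΔH = −16564 kJ

Bonds broken (reactants):
  C–C: 2 × 343 = 686
  C–H: 12 × 419 = 5028
  C=C: 2 × 600 = 1200
  O=O: 9 × 485 = 4365
  Σ(broken) = 11279 kJ
Bonds formed (products):
  C=O: 12 × 827 = 9924
  O–H: 12 × 458 = 5496
  Σ(formed) = 15420 kJ
ΔH = Σ(broken) − Σ(formed) = 11279 − 15420 = −4141 kJ
For 4× the reaction as written: 4 × (−4141) = −16564 kJ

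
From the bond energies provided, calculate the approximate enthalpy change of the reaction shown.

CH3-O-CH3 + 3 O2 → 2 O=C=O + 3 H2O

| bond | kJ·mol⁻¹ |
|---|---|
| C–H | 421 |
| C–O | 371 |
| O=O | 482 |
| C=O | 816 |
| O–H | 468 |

ΔH ≈ −1358 kJ

Bonds broken (reactants):
  C–H: 6 × 421 = 2526
  C–O: 2 × 371 = 742
  O=O: 3 × 482 = 1446
  Σ(broken) = 4714 kJ
Bonds formed (products):
  C=O: 4 × 816 = 3264
  O–H: 6 × 468 = 2808
  Σ(formed) = 6072 kJ
ΔH = Σ(broken) − Σ(formed) = 4714 − 6072 = −1358 kJ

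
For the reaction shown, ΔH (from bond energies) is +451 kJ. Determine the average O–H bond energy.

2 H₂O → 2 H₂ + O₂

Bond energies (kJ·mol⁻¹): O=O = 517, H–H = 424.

Let D be the O–H bond energy.
Σ(broken) = 4×D = 4D
Σ(formed) = 2×424 + 1×517 = 1365
ΔH = Σ(broken) − Σ(formed) = (4D) − (1365) = −1365 + 4D
Setting this equal to +451 kJ gives 4D = 1816, so D = 454 kJ/mol.

D(O–H) ≈ 454 kJ/mol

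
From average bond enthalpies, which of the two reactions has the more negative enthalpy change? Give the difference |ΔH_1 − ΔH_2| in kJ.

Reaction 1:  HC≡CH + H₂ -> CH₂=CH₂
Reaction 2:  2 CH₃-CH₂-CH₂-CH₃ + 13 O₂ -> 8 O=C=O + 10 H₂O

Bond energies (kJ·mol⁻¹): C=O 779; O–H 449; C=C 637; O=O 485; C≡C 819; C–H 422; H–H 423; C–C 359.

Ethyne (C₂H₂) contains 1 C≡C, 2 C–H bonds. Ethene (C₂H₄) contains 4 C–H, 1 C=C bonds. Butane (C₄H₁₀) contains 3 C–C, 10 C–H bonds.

Reaction 2, by 4306 kJ

Reaction 1:
  Bonds broken (reactants):
    C≡C: 1 × 819 = 819
    C–H: 2 × 422 = 844
    H–H: 1 × 423 = 423
    Σ(broken) = 2086 kJ
  Bonds formed (products):
    C–H: 4 × 422 = 1688
    C=C: 1 × 637 = 637
    Σ(formed) = 2325 kJ
  ΔH_1 = 2086 − 2325 = −239 kJ
Reaction 2:
  Bonds broken (reactants):
    C–C: 6 × 359 = 2154
    C–H: 20 × 422 = 8440
    O=O: 13 × 485 = 6305
    Σ(broken) = 16899 kJ
  Bonds formed (products):
    C=O: 16 × 779 = 12464
    O–H: 20 × 449 = 8980
    Σ(formed) = 21444 kJ
  ΔH_2 = 16899 − 21444 = −4545 kJ
ΔH_1 − ΔH_2 = +4306 kJ, so reaction 2 has the more negative ΔH; |ΔH_1 − ΔH_2| = 4306 kJ.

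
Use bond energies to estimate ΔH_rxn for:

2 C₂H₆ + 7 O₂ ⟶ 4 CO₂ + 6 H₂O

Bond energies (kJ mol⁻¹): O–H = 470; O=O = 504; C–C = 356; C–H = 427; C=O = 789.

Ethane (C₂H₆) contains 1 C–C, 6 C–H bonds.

ΔH ≈ −2588 kJ

Bonds broken (reactants):
  C–C: 2 × 356 = 712
  C–H: 12 × 427 = 5124
  O=O: 7 × 504 = 3528
  Σ(broken) = 9364 kJ
Bonds formed (products):
  C=O: 8 × 789 = 6312
  O–H: 12 × 470 = 5640
  Σ(formed) = 11952 kJ
ΔH = Σ(broken) − Σ(formed) = 9364 − 11952 = −2588 kJ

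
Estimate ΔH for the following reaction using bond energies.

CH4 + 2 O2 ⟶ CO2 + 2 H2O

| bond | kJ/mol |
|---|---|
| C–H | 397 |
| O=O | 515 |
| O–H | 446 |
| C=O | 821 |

Bonds broken (reactants):
  C–H: 4 × 397 = 1588
  O=O: 2 × 515 = 1030
  Σ(broken) = 2618 kJ
Bonds formed (products):
  C=O: 2 × 821 = 1642
  O–H: 4 × 446 = 1784
  Σ(formed) = 3426 kJ
ΔH = Σ(broken) − Σ(formed) = 2618 − 3426 = −808 kJ

ΔH ≈ −808 kJ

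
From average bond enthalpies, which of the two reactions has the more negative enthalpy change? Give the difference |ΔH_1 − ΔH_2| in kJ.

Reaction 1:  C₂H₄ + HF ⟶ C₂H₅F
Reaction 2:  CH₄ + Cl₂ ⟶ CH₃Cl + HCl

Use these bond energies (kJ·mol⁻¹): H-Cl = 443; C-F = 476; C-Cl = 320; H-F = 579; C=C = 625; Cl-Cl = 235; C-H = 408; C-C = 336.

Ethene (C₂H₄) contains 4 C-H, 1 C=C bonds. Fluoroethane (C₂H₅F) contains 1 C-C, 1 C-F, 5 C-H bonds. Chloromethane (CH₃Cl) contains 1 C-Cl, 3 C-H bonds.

Reaction 1:
  Bonds broken (reactants):
    C-H: 4 × 408 = 1632
    C=C: 1 × 625 = 625
    H-F: 1 × 579 = 579
    Σ(broken) = 2836 kJ
  Bonds formed (products):
    C-C: 1 × 336 = 336
    C-F: 1 × 476 = 476
    C-H: 5 × 408 = 2040
    Σ(formed) = 2852 kJ
  ΔH_1 = 2836 − 2852 = −16 kJ
Reaction 2:
  Bonds broken (reactants):
    C-H: 4 × 408 = 1632
    Cl-Cl: 1 × 235 = 235
    Σ(broken) = 1867 kJ
  Bonds formed (products):
    C-Cl: 1 × 320 = 320
    C-H: 3 × 408 = 1224
    H-Cl: 1 × 443 = 443
    Σ(formed) = 1987 kJ
  ΔH_2 = 1867 − 1987 = −120 kJ
ΔH_1 − ΔH_2 = +104 kJ, so reaction 2 has the more negative ΔH; |ΔH_1 − ΔH_2| = 104 kJ.

Reaction 2, by 104 kJ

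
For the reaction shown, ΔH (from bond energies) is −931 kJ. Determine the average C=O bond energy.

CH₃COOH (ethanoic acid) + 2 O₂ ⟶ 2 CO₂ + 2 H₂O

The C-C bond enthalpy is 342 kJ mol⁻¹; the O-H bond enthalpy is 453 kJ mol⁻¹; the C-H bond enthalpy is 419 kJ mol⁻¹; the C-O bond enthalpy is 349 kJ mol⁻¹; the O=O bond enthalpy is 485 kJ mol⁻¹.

D(C=O) ≈ 830 kJ/mol

Let D be the C=O bond energy.
Σ(broken) = 1×342 + 3×419 + 1×349 + 1×D + 1×453 + 2×485 = 3371 + D
Σ(formed) = 4×D + 4×453 = 1812 + 4D
ΔH = Σ(broken) − Σ(formed) = (3371 + D) − (1812 + 4D) = +1559 − 3D
Setting this equal to −931 kJ gives 3D = 2490, so D = 830 kJ/mol.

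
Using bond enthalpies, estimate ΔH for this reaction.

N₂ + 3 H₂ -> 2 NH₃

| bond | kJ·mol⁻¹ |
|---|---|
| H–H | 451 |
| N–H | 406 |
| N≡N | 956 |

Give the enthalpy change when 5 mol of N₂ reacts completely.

Bonds broken (reactants):
  H–H: 3 × 451 = 1353
  N≡N: 1 × 956 = 956
  Σ(broken) = 2309 kJ
Bonds formed (products):
  N–H: 6 × 406 = 2436
  Σ(formed) = 2436 kJ
ΔH = Σ(broken) − Σ(formed) = 2309 − 2436 = −127 kJ
For 5× the reaction as written: 5 × (−127) = −635 kJ

ΔH = −635 kJ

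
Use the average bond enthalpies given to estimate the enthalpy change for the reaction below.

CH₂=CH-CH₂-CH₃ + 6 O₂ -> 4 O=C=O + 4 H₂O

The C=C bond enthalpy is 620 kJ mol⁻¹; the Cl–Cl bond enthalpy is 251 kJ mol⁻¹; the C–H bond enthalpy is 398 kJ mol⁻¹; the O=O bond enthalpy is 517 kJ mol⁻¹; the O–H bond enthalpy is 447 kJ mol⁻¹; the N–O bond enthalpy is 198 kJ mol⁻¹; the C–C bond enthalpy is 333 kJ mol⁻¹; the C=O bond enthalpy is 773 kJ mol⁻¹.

Bonds broken (reactants):
  C–C: 2 × 333 = 666
  C–H: 8 × 398 = 3184
  C=C: 1 × 620 = 620
  O=O: 6 × 517 = 3102
  Σ(broken) = 7572 kJ
Bonds formed (products):
  C=O: 8 × 773 = 6184
  O–H: 8 × 447 = 3576
  Σ(formed) = 9760 kJ
ΔH = Σ(broken) − Σ(formed) = 7572 − 9760 = −2188 kJ

ΔH ≈ −2188 kJ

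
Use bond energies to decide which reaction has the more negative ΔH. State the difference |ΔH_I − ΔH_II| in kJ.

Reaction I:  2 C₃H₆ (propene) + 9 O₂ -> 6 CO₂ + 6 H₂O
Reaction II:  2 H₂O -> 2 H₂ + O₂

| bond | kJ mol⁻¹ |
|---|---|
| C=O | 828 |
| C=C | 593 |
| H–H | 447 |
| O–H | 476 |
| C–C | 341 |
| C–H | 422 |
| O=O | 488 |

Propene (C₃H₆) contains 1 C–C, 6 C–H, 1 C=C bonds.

Reaction I:
  Bonds broken (reactants):
    C–C: 2 × 341 = 682
    C–H: 12 × 422 = 5064
    C=C: 2 × 593 = 1186
    O=O: 9 × 488 = 4392
    Σ(broken) = 11324 kJ
  Bonds formed (products):
    C=O: 12 × 828 = 9936
    O–H: 12 × 476 = 5712
    Σ(formed) = 15648 kJ
  ΔH_I = 11324 − 15648 = −4324 kJ
Reaction II:
  Bonds broken (reactants):
    O–H: 4 × 476 = 1904
    Σ(broken) = 1904 kJ
  Bonds formed (products):
    H–H: 2 × 447 = 894
    O=O: 1 × 488 = 488
    Σ(formed) = 1382 kJ
  ΔH_II = 1904 − 1382 = +522 kJ
ΔH_I − ΔH_II = −4846 kJ, so reaction I has the more negative ΔH; |ΔH_I − ΔH_II| = 4846 kJ.

Reaction I, by 4846 kJ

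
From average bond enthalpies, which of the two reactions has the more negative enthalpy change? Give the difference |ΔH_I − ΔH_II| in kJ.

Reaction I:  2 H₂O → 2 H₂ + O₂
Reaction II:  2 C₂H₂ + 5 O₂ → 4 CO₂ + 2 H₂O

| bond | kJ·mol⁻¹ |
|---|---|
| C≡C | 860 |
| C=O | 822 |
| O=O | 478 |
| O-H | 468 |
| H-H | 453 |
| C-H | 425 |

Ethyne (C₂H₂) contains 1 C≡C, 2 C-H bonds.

Reaction II, by 3126 kJ

Reaction I:
  Bonds broken (reactants):
    O-H: 4 × 468 = 1872
    Σ(broken) = 1872 kJ
  Bonds formed (products):
    H-H: 2 × 453 = 906
    O=O: 1 × 478 = 478
    Σ(formed) = 1384 kJ
  ΔH_I = 1872 − 1384 = +488 kJ
Reaction II:
  Bonds broken (reactants):
    C≡C: 2 × 860 = 1720
    C-H: 4 × 425 = 1700
    O=O: 5 × 478 = 2390
    Σ(broken) = 5810 kJ
  Bonds formed (products):
    C=O: 8 × 822 = 6576
    O-H: 4 × 468 = 1872
    Σ(formed) = 8448 kJ
  ΔH_II = 5810 − 8448 = −2638 kJ
ΔH_I − ΔH_II = +3126 kJ, so reaction II has the more negative ΔH; |ΔH_I − ΔH_II| = 3126 kJ.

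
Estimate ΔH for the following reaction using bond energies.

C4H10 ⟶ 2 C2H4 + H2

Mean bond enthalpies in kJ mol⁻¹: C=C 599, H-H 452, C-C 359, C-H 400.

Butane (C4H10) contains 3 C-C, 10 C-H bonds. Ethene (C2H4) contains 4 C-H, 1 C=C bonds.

ΔH ≈ +227 kJ

Bonds broken (reactants):
  C-C: 3 × 359 = 1077
  C-H: 10 × 400 = 4000
  Σ(broken) = 5077 kJ
Bonds formed (products):
  C-H: 8 × 400 = 3200
  C=C: 2 × 599 = 1198
  H-H: 1 × 452 = 452
  Σ(formed) = 4850 kJ
ΔH = Σ(broken) − Σ(formed) = 5077 − 4850 = +227 kJ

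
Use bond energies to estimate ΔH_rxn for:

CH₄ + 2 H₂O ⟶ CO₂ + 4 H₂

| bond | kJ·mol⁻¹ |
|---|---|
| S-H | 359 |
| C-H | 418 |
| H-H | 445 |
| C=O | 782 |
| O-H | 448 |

ΔH ≈ +120 kJ

Bonds broken (reactants):
  C-H: 4 × 418 = 1672
  O-H: 4 × 448 = 1792
  Σ(broken) = 3464 kJ
Bonds formed (products):
  C=O: 2 × 782 = 1564
  H-H: 4 × 445 = 1780
  Σ(formed) = 3344 kJ
ΔH = Σ(broken) − Σ(formed) = 3464 − 3344 = +120 kJ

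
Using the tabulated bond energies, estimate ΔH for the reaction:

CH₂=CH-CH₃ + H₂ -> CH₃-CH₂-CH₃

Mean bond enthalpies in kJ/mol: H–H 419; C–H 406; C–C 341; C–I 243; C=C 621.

Bonds broken (reactants):
  C–C: 1 × 341 = 341
  C–H: 6 × 406 = 2436
  C=C: 1 × 621 = 621
  H–H: 1 × 419 = 419
  Σ(broken) = 3817 kJ
Bonds formed (products):
  C–C: 2 × 341 = 682
  C–H: 8 × 406 = 3248
  Σ(formed) = 3930 kJ
ΔH = Σ(broken) − Σ(formed) = 3817 − 3930 = −113 kJ

ΔH ≈ −113 kJ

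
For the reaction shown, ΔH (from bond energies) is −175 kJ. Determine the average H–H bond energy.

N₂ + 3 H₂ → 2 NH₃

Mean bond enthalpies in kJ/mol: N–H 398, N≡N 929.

D(H–H) ≈ 428 kJ/mol

Let D be the H–H bond energy.
Σ(broken) = 3×D + 1×929 = 929 + 3D
Σ(formed) = 6×398 = 2388
ΔH = Σ(broken) − Σ(formed) = (929 + 3D) − (2388) = −1459 + 3D
Setting this equal to −175 kJ gives 3D = 1284, so D = 428 kJ/mol.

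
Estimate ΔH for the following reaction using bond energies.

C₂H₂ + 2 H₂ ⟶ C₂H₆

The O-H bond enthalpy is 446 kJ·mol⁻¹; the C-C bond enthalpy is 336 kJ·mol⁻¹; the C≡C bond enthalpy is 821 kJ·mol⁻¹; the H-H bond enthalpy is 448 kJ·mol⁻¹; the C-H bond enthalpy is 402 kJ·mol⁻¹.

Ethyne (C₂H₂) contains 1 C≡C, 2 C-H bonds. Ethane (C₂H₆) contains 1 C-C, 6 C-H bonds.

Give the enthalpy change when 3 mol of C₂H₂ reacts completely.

ΔH = −681 kJ

Bonds broken (reactants):
  C≡C: 1 × 821 = 821
  C-H: 2 × 402 = 804
  H-H: 2 × 448 = 896
  Σ(broken) = 2521 kJ
Bonds formed (products):
  C-C: 1 × 336 = 336
  C-H: 6 × 402 = 2412
  Σ(formed) = 2748 kJ
ΔH = Σ(broken) − Σ(formed) = 2521 − 2748 = −227 kJ
For 3× the reaction as written: 3 × (−227) = −681 kJ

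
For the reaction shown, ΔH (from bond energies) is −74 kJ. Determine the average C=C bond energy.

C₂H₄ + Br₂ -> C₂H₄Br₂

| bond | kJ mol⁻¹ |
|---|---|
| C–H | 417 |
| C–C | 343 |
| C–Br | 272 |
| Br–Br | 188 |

Let D be the C=C bond energy.
Σ(broken) = 1×188 + 4×417 + 1×D = 1856 + D
Σ(formed) = 2×272 + 1×343 + 4×417 = 2555
ΔH = Σ(broken) − Σ(formed) = (1856 + D) − (2555) = −699 + D
Setting this equal to −74 kJ gives D = 625 kJ/mol.

D(C=C) ≈ 625 kJ/mol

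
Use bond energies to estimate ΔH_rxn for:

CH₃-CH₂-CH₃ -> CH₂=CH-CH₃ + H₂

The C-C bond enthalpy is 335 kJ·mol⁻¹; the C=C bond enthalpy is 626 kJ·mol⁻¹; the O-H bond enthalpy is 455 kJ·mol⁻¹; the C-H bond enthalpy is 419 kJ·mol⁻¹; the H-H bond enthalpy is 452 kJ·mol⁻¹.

Bonds broken (reactants):
  C-C: 2 × 335 = 670
  C-H: 8 × 419 = 3352
  Σ(broken) = 4022 kJ
Bonds formed (products):
  C-C: 1 × 335 = 335
  C-H: 6 × 419 = 2514
  C=C: 1 × 626 = 626
  H-H: 1 × 452 = 452
  Σ(formed) = 3927 kJ
ΔH = Σ(broken) − Σ(formed) = 4022 − 3927 = +95 kJ

ΔH ≈ +95 kJ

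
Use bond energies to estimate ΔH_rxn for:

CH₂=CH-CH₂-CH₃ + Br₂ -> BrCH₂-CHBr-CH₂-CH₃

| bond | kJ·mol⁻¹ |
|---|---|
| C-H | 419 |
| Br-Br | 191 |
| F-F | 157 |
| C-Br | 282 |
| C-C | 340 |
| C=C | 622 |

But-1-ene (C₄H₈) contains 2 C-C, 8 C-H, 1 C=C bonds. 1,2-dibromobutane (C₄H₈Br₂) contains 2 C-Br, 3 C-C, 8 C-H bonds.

Bonds broken (reactants):
  Br-Br: 1 × 191 = 191
  C-C: 2 × 340 = 680
  C-H: 8 × 419 = 3352
  C=C: 1 × 622 = 622
  Σ(broken) = 4845 kJ
Bonds formed (products):
  C-Br: 2 × 282 = 564
  C-C: 3 × 340 = 1020
  C-H: 8 × 419 = 3352
  Σ(formed) = 4936 kJ
ΔH = Σ(broken) − Σ(formed) = 4845 − 4936 = −91 kJ

ΔH ≈ −91 kJ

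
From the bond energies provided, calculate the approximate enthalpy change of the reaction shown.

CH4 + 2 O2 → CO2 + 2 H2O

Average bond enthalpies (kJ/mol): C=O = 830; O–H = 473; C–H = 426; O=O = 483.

ΔH ≈ −882 kJ

Bonds broken (reactants):
  C–H: 4 × 426 = 1704
  O=O: 2 × 483 = 966
  Σ(broken) = 2670 kJ
Bonds formed (products):
  C=O: 2 × 830 = 1660
  O–H: 4 × 473 = 1892
  Σ(formed) = 3552 kJ
ΔH = Σ(broken) − Σ(formed) = 2670 − 3552 = −882 kJ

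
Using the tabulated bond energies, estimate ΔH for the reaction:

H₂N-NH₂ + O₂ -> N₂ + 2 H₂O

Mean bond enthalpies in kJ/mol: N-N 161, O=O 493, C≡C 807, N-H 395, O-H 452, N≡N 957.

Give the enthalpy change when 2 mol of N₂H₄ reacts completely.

Bonds broken (reactants):
  N-H: 4 × 395 = 1580
  N-N: 1 × 161 = 161
  O=O: 1 × 493 = 493
  Σ(broken) = 2234 kJ
Bonds formed (products):
  N≡N: 1 × 957 = 957
  O-H: 4 × 452 = 1808
  Σ(formed) = 2765 kJ
ΔH = Σ(broken) − Σ(formed) = 2234 − 2765 = −531 kJ
For 2× the reaction as written: 2 × (−531) = −1062 kJ

ΔH = −1062 kJ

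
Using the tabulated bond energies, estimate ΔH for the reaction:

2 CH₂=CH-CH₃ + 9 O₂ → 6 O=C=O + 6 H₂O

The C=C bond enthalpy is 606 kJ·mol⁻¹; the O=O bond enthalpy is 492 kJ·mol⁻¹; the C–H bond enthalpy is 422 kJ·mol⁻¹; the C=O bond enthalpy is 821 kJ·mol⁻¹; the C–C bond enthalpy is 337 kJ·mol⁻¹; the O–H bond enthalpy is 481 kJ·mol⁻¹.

Bonds broken (reactants):
  C–C: 2 × 337 = 674
  C–H: 12 × 422 = 5064
  C=C: 2 × 606 = 1212
  O=O: 9 × 492 = 4428
  Σ(broken) = 11378 kJ
Bonds formed (products):
  C=O: 12 × 821 = 9852
  O–H: 12 × 481 = 5772
  Σ(formed) = 15624 kJ
ΔH = Σ(broken) − Σ(formed) = 11378 − 15624 = −4246 kJ

ΔH ≈ −4246 kJ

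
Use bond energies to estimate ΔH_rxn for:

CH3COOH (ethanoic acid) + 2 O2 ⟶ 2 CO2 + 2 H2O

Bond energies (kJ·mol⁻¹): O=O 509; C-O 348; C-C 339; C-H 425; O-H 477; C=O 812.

Bonds broken (reactants):
  C-C: 1 × 339 = 339
  C-H: 3 × 425 = 1275
  C-O: 1 × 348 = 348
  C=O: 1 × 812 = 812
  O-H: 1 × 477 = 477
  O=O: 2 × 509 = 1018
  Σ(broken) = 4269 kJ
Bonds formed (products):
  C=O: 4 × 812 = 3248
  O-H: 4 × 477 = 1908
  Σ(formed) = 5156 kJ
ΔH = Σ(broken) − Σ(formed) = 4269 − 5156 = −887 kJ

ΔH ≈ −887 kJ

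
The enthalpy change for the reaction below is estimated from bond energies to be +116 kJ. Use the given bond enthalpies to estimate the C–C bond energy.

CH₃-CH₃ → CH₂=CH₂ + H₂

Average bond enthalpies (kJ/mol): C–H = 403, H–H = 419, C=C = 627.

D(C–C) ≈ 356 kJ/mol

Let D be the C–C bond energy.
Σ(broken) = 1×D + 6×403 = 2418 + D
Σ(formed) = 4×403 + 1×627 + 1×419 = 2658
ΔH = Σ(broken) − Σ(formed) = (2418 + D) − (2658) = −240 + D
Setting this equal to +116 kJ gives D = 356 kJ/mol.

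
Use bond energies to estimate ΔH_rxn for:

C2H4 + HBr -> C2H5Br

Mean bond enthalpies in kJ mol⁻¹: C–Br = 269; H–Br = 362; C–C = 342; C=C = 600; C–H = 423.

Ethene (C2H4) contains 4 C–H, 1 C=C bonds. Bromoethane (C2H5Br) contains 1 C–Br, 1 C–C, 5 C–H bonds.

ΔH ≈ −72 kJ

Bonds broken (reactants):
  C–H: 4 × 423 = 1692
  C=C: 1 × 600 = 600
  H–Br: 1 × 362 = 362
  Σ(broken) = 2654 kJ
Bonds formed (products):
  C–Br: 1 × 269 = 269
  C–C: 1 × 342 = 342
  C–H: 5 × 423 = 2115
  Σ(formed) = 2726 kJ
ΔH = Σ(broken) − Σ(formed) = 2654 − 2726 = −72 kJ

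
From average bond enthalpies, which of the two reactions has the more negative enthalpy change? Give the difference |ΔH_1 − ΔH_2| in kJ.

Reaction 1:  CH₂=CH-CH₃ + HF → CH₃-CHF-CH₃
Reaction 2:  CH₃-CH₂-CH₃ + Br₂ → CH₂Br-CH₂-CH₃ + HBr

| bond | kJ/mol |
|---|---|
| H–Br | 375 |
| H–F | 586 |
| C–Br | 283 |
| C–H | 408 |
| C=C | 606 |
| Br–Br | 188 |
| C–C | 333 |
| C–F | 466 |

Reaction 1:
  Bonds broken (reactants):
    C–C: 1 × 333 = 333
    C–H: 6 × 408 = 2448
    C=C: 1 × 606 = 606
    H–F: 1 × 586 = 586
    Σ(broken) = 3973 kJ
  Bonds formed (products):
    C–C: 2 × 333 = 666
    C–F: 1 × 466 = 466
    C–H: 7 × 408 = 2856
    Σ(formed) = 3988 kJ
  ΔH_1 = 3973 − 3988 = −15 kJ
Reaction 2:
  Bonds broken (reactants):
    Br–Br: 1 × 188 = 188
    C–C: 2 × 333 = 666
    C–H: 8 × 408 = 3264
    Σ(broken) = 4118 kJ
  Bonds formed (products):
    C–Br: 1 × 283 = 283
    C–C: 2 × 333 = 666
    C–H: 7 × 408 = 2856
    H–Br: 1 × 375 = 375
    Σ(formed) = 4180 kJ
  ΔH_2 = 4118 − 4180 = −62 kJ
ΔH_1 − ΔH_2 = +47 kJ, so reaction 2 has the more negative ΔH; |ΔH_1 − ΔH_2| = 47 kJ.

Reaction 2, by 47 kJ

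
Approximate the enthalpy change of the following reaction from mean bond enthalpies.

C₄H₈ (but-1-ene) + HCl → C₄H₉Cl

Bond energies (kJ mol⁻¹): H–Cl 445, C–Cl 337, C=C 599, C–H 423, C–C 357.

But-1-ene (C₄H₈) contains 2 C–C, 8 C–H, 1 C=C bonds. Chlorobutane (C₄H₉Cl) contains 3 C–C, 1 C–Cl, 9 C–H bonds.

ΔH ≈ −73 kJ

Bonds broken (reactants):
  C–C: 2 × 357 = 714
  C–H: 8 × 423 = 3384
  C=C: 1 × 599 = 599
  H–Cl: 1 × 445 = 445
  Σ(broken) = 5142 kJ
Bonds formed (products):
  C–C: 3 × 357 = 1071
  C–Cl: 1 × 337 = 337
  C–H: 9 × 423 = 3807
  Σ(formed) = 5215 kJ
ΔH = Σ(broken) − Σ(formed) = 5142 − 5215 = −73 kJ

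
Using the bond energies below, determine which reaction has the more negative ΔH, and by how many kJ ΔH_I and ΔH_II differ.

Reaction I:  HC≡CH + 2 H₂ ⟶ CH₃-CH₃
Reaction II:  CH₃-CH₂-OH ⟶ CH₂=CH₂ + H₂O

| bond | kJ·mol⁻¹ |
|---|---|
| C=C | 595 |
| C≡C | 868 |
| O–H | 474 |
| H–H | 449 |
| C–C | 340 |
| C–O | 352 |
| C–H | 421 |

Reaction I:
  Bonds broken (reactants):
    C≡C: 1 × 868 = 868
    C–H: 2 × 421 = 842
    H–H: 2 × 449 = 898
    Σ(broken) = 2608 kJ
  Bonds formed (products):
    C–C: 1 × 340 = 340
    C–H: 6 × 421 = 2526
    Σ(formed) = 2866 kJ
  ΔH_I = 2608 − 2866 = −258 kJ
Reaction II:
  Bonds broken (reactants):
    C–C: 1 × 340 = 340
    C–H: 5 × 421 = 2105
    C–O: 1 × 352 = 352
    O–H: 1 × 474 = 474
    Σ(broken) = 3271 kJ
  Bonds formed (products):
    C–H: 4 × 421 = 1684
    C=C: 1 × 595 = 595
    O–H: 2 × 474 = 948
    Σ(formed) = 3227 kJ
  ΔH_II = 3271 − 3227 = +44 kJ
ΔH_I − ΔH_II = −302 kJ, so reaction I has the more negative ΔH; |ΔH_I − ΔH_II| = 302 kJ.

Reaction I, by 302 kJ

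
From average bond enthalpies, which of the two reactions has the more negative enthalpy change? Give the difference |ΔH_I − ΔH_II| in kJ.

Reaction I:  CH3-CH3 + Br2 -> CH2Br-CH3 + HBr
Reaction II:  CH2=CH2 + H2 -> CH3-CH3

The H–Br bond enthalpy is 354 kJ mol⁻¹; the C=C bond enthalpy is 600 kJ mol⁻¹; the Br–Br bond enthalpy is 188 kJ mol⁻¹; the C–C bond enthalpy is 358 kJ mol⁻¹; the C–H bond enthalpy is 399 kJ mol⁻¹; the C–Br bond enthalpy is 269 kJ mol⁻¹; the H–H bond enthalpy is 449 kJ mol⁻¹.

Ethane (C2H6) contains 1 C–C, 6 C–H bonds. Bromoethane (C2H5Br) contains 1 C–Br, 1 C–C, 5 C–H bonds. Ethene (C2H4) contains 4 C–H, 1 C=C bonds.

Reaction II, by 71 kJ

Reaction I:
  Bonds broken (reactants):
    Br–Br: 1 × 188 = 188
    C–C: 1 × 358 = 358
    C–H: 6 × 399 = 2394
    Σ(broken) = 2940 kJ
  Bonds formed (products):
    C–Br: 1 × 269 = 269
    C–C: 1 × 358 = 358
    C–H: 5 × 399 = 1995
    H–Br: 1 × 354 = 354
    Σ(formed) = 2976 kJ
  ΔH_I = 2940 − 2976 = −36 kJ
Reaction II:
  Bonds broken (reactants):
    C–H: 4 × 399 = 1596
    C=C: 1 × 600 = 600
    H–H: 1 × 449 = 449
    Σ(broken) = 2645 kJ
  Bonds formed (products):
    C–C: 1 × 358 = 358
    C–H: 6 × 399 = 2394
    Σ(formed) = 2752 kJ
  ΔH_II = 2645 − 2752 = −107 kJ
ΔH_I − ΔH_II = +71 kJ, so reaction II has the more negative ΔH; |ΔH_I − ΔH_II| = 71 kJ.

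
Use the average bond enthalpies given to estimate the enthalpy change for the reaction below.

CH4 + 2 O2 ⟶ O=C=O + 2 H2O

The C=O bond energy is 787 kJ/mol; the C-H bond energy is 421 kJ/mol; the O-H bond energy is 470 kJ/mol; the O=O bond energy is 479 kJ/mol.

ΔH ≈ −812 kJ

Bonds broken (reactants):
  C-H: 4 × 421 = 1684
  O=O: 2 × 479 = 958
  Σ(broken) = 2642 kJ
Bonds formed (products):
  C=O: 2 × 787 = 1574
  O-H: 4 × 470 = 1880
  Σ(formed) = 3454 kJ
ΔH = Σ(broken) − Σ(formed) = 2642 − 3454 = −812 kJ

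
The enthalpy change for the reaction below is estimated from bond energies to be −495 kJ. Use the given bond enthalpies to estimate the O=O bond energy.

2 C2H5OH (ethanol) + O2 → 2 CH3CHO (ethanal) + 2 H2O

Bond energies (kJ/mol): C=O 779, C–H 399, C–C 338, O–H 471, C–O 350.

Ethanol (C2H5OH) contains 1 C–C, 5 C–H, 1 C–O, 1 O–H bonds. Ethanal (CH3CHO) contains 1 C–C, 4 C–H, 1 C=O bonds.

D(O=O) ≈ 507 kJ/mol

Let D be the O=O bond energy.
Σ(broken) = 2×338 + 10×399 + 2×350 + 2×471 + 1×D = 6308 + D
Σ(formed) = 2×338 + 8×399 + 2×779 + 4×471 = 7310
ΔH = Σ(broken) − Σ(formed) = (6308 + D) − (7310) = −1002 + D
Setting this equal to −495 kJ gives D = 507 kJ/mol.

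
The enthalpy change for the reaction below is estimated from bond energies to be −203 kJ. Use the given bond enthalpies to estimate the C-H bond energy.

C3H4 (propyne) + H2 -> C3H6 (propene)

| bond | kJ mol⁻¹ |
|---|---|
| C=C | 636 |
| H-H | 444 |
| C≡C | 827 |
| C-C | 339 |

Let D be the C-H bond energy.
Σ(broken) = 1×827 + 1×339 + 4×D + 1×444 = 1610 + 4D
Σ(formed) = 1×339 + 6×D + 1×636 = 975 + 6D
ΔH = Σ(broken) − Σ(formed) = (1610 + 4D) − (975 + 6D) = +635 − 2D
Setting this equal to −203 kJ gives 2D = 838, so D = 419 kJ/mol.

D(C-H) ≈ 419 kJ/mol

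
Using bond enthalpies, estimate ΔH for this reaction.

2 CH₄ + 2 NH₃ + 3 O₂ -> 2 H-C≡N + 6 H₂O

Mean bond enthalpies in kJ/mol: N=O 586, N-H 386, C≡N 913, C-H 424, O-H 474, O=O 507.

Bonds broken (reactants):
  C-H: 8 × 424 = 3392
  N-H: 6 × 386 = 2316
  O=O: 3 × 507 = 1521
  Σ(broken) = 7229 kJ
Bonds formed (products):
  C≡N: 2 × 913 = 1826
  C-H: 2 × 424 = 848
  O-H: 12 × 474 = 5688
  Σ(formed) = 8362 kJ
ΔH = Σ(broken) − Σ(formed) = 7229 − 8362 = −1133 kJ

ΔH ≈ −1133 kJ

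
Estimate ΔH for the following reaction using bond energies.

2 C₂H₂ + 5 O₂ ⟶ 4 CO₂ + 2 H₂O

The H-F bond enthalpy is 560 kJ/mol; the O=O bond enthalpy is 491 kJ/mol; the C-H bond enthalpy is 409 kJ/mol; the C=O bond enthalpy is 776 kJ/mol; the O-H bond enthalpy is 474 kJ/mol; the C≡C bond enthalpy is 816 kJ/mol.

ΔH ≈ −2381 kJ

Bonds broken (reactants):
  C≡C: 2 × 816 = 1632
  C-H: 4 × 409 = 1636
  O=O: 5 × 491 = 2455
  Σ(broken) = 5723 kJ
Bonds formed (products):
  C=O: 8 × 776 = 6208
  O-H: 4 × 474 = 1896
  Σ(formed) = 8104 kJ
ΔH = Σ(broken) − Σ(formed) = 5723 − 8104 = −2381 kJ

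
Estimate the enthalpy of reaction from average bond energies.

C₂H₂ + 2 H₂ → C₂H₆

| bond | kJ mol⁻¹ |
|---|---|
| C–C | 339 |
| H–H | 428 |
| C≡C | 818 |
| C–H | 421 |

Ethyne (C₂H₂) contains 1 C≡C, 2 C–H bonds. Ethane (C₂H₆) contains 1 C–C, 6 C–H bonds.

Bonds broken (reactants):
  C≡C: 1 × 818 = 818
  C–H: 2 × 421 = 842
  H–H: 2 × 428 = 856
  Σ(broken) = 2516 kJ
Bonds formed (products):
  C–C: 1 × 339 = 339
  C–H: 6 × 421 = 2526
  Σ(formed) = 2865 kJ
ΔH = Σ(broken) − Σ(formed) = 2516 − 2865 = −349 kJ

ΔH ≈ −349 kJ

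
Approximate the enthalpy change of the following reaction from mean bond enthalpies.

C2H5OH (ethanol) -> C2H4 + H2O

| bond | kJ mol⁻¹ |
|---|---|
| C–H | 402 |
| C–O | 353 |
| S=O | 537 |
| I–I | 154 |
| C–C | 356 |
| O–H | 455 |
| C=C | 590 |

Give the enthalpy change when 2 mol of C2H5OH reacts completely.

Bonds broken (reactants):
  C–C: 1 × 356 = 356
  C–H: 5 × 402 = 2010
  C–O: 1 × 353 = 353
  O–H: 1 × 455 = 455
  Σ(broken) = 3174 kJ
Bonds formed (products):
  C–H: 4 × 402 = 1608
  C=C: 1 × 590 = 590
  O–H: 2 × 455 = 910
  Σ(formed) = 3108 kJ
ΔH = Σ(broken) − Σ(formed) = 3174 − 3108 = +66 kJ
For 2× the reaction as written: 2 × (+66) = +132 kJ

ΔH = +132 kJ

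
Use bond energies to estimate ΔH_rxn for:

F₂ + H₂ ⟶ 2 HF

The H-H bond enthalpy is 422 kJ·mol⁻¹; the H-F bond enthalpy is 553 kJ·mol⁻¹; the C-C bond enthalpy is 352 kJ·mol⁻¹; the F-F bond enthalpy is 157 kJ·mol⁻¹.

Bonds broken (reactants):
  F-F: 1 × 157 = 157
  H-H: 1 × 422 = 422
  Σ(broken) = 579 kJ
Bonds formed (products):
  H-F: 2 × 553 = 1106
  Σ(formed) = 1106 kJ
ΔH = Σ(broken) − Σ(formed) = 579 − 1106 = −527 kJ

ΔH ≈ −527 kJ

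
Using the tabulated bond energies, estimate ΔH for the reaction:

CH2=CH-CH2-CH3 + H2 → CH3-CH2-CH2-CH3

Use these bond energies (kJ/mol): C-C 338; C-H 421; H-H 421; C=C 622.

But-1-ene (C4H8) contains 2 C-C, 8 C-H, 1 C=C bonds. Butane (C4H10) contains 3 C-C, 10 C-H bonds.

Bonds broken (reactants):
  C-C: 2 × 338 = 676
  C-H: 8 × 421 = 3368
  C=C: 1 × 622 = 622
  H-H: 1 × 421 = 421
  Σ(broken) = 5087 kJ
Bonds formed (products):
  C-C: 3 × 338 = 1014
  C-H: 10 × 421 = 4210
  Σ(formed) = 5224 kJ
ΔH = Σ(broken) − Σ(formed) = 5087 − 5224 = −137 kJ

ΔH ≈ −137 kJ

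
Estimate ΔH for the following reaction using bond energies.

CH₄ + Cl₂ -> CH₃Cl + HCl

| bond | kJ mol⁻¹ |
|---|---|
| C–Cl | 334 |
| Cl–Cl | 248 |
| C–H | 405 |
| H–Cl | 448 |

Bonds broken (reactants):
  C–H: 4 × 405 = 1620
  Cl–Cl: 1 × 248 = 248
  Σ(broken) = 1868 kJ
Bonds formed (products):
  C–Cl: 1 × 334 = 334
  C–H: 3 × 405 = 1215
  H–Cl: 1 × 448 = 448
  Σ(formed) = 1997 kJ
ΔH = Σ(broken) − Σ(formed) = 1868 − 1997 = −129 kJ

ΔH ≈ −129 kJ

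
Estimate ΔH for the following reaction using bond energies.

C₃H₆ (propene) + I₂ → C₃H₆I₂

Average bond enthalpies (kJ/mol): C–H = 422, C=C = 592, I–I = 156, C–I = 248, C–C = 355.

Bonds broken (reactants):
  C–C: 1 × 355 = 355
  C–H: 6 × 422 = 2532
  C=C: 1 × 592 = 592
  I–I: 1 × 156 = 156
  Σ(broken) = 3635 kJ
Bonds formed (products):
  C–C: 2 × 355 = 710
  C–H: 6 × 422 = 2532
  C–I: 2 × 248 = 496
  Σ(formed) = 3738 kJ
ΔH = Σ(broken) − Σ(formed) = 3635 − 3738 = −103 kJ

ΔH ≈ −103 kJ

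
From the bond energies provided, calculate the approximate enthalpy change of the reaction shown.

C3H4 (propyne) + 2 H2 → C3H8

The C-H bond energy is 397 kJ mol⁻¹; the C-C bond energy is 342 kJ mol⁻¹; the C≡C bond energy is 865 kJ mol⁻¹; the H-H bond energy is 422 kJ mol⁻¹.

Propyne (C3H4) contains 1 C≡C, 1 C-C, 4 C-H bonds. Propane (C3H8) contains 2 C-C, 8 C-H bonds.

ΔH ≈ −221 kJ

Bonds broken (reactants):
  C≡C: 1 × 865 = 865
  C-C: 1 × 342 = 342
  C-H: 4 × 397 = 1588
  H-H: 2 × 422 = 844
  Σ(broken) = 3639 kJ
Bonds formed (products):
  C-C: 2 × 342 = 684
  C-H: 8 × 397 = 3176
  Σ(formed) = 3860 kJ
ΔH = Σ(broken) − Σ(formed) = 3639 − 3860 = −221 kJ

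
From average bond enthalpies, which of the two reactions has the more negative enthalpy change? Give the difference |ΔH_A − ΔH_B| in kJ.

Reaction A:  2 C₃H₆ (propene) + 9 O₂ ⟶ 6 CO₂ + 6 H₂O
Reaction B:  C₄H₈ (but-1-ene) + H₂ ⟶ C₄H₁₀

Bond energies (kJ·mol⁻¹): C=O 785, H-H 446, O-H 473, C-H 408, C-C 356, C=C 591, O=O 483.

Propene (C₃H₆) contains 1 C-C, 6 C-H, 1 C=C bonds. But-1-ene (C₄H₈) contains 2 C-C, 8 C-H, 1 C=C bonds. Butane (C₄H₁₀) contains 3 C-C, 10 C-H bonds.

Reaction A:
  Bonds broken (reactants):
    C-C: 2 × 356 = 712
    C-H: 12 × 408 = 4896
    C=C: 2 × 591 = 1182
    O=O: 9 × 483 = 4347
    Σ(broken) = 11137 kJ
  Bonds formed (products):
    C=O: 12 × 785 = 9420
    O-H: 12 × 473 = 5676
    Σ(formed) = 15096 kJ
  ΔH_A = 11137 − 15096 = −3959 kJ
Reaction B:
  Bonds broken (reactants):
    C-C: 2 × 356 = 712
    C-H: 8 × 408 = 3264
    C=C: 1 × 591 = 591
    H-H: 1 × 446 = 446
    Σ(broken) = 5013 kJ
  Bonds formed (products):
    C-C: 3 × 356 = 1068
    C-H: 10 × 408 = 4080
    Σ(formed) = 5148 kJ
  ΔH_B = 5013 − 5148 = −135 kJ
ΔH_A − ΔH_B = −3824 kJ, so reaction A has the more negative ΔH; |ΔH_A − ΔH_B| = 3824 kJ.

Reaction A, by 3824 kJ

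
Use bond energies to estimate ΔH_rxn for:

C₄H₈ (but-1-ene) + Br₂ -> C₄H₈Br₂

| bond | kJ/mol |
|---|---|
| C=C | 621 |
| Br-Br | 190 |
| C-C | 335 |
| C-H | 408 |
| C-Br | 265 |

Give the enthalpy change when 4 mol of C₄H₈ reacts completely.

Bonds broken (reactants):
  Br-Br: 1 × 190 = 190
  C-C: 2 × 335 = 670
  C-H: 8 × 408 = 3264
  C=C: 1 × 621 = 621
  Σ(broken) = 4745 kJ
Bonds formed (products):
  C-Br: 2 × 265 = 530
  C-C: 3 × 335 = 1005
  C-H: 8 × 408 = 3264
  Σ(formed) = 4799 kJ
ΔH = Σ(broken) − Σ(formed) = 4745 − 4799 = −54 kJ
For 4× the reaction as written: 4 × (−54) = −216 kJ

ΔH = −216 kJ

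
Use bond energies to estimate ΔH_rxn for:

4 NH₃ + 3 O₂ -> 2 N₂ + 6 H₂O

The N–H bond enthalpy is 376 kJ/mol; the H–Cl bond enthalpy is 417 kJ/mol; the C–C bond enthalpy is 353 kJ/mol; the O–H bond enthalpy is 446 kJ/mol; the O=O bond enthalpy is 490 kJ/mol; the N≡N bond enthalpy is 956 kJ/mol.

Bonds broken (reactants):
  N–H: 12 × 376 = 4512
  O=O: 3 × 490 = 1470
  Σ(broken) = 5982 kJ
Bonds formed (products):
  N≡N: 2 × 956 = 1912
  O–H: 12 × 446 = 5352
  Σ(formed) = 7264 kJ
ΔH = Σ(broken) − Σ(formed) = 5982 − 7264 = −1282 kJ

ΔH ≈ −1282 kJ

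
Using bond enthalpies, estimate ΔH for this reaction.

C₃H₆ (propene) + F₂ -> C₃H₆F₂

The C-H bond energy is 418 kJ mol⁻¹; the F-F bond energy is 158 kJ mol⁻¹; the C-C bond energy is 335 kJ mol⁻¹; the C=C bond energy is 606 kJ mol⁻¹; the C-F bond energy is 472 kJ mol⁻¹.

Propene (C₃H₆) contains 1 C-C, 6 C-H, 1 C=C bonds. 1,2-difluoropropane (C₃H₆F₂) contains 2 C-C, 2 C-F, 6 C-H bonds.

Bonds broken (reactants):
  C-C: 1 × 335 = 335
  C-H: 6 × 418 = 2508
  C=C: 1 × 606 = 606
  F-F: 1 × 158 = 158
  Σ(broken) = 3607 kJ
Bonds formed (products):
  C-C: 2 × 335 = 670
  C-F: 2 × 472 = 944
  C-H: 6 × 418 = 2508
  Σ(formed) = 4122 kJ
ΔH = Σ(broken) − Σ(formed) = 3607 − 4122 = −515 kJ

ΔH ≈ −515 kJ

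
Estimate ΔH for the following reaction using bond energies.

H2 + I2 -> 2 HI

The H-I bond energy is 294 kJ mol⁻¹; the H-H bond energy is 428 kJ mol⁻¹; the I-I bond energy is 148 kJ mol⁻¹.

Bonds broken (reactants):
  H-H: 1 × 428 = 428
  I-I: 1 × 148 = 148
  Σ(broken) = 576 kJ
Bonds formed (products):
  H-I: 2 × 294 = 588
  Σ(formed) = 588 kJ
ΔH = Σ(broken) − Σ(formed) = 576 − 588 = −12 kJ

ΔH ≈ −12 kJ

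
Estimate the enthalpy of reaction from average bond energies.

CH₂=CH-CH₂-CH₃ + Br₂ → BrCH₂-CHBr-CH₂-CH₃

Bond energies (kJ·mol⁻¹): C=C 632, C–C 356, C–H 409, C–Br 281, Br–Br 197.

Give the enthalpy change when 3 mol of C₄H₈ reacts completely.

Bonds broken (reactants):
  Br–Br: 1 × 197 = 197
  C–C: 2 × 356 = 712
  C–H: 8 × 409 = 3272
  C=C: 1 × 632 = 632
  Σ(broken) = 4813 kJ
Bonds formed (products):
  C–Br: 2 × 281 = 562
  C–C: 3 × 356 = 1068
  C–H: 8 × 409 = 3272
  Σ(formed) = 4902 kJ
ΔH = Σ(broken) − Σ(formed) = 4813 − 4902 = −89 kJ
For 3× the reaction as written: 3 × (−89) = −267 kJ

ΔH = −267 kJ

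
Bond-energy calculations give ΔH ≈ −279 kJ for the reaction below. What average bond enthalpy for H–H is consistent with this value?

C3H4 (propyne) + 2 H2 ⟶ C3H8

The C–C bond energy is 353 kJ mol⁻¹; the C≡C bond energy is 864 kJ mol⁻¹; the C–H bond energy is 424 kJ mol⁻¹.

D(H–H) ≈ 453 kJ/mol

Let D be the H–H bond energy.
Σ(broken) = 1×864 + 1×353 + 4×424 + 2×D = 2913 + 2D
Σ(formed) = 2×353 + 8×424 = 4098
ΔH = Σ(broken) − Σ(formed) = (2913 + 2D) − (4098) = −1185 + 2D
Setting this equal to −279 kJ gives 2D = 906, so D = 453 kJ/mol.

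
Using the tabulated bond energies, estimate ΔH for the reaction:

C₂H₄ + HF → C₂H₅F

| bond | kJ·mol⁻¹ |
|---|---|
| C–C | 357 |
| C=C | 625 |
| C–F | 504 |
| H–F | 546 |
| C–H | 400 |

ΔH ≈ −90 kJ

Bonds broken (reactants):
  C–H: 4 × 400 = 1600
  C=C: 1 × 625 = 625
  H–F: 1 × 546 = 546
  Σ(broken) = 2771 kJ
Bonds formed (products):
  C–C: 1 × 357 = 357
  C–F: 1 × 504 = 504
  C–H: 5 × 400 = 2000
  Σ(formed) = 2861 kJ
ΔH = Σ(broken) − Σ(formed) = 2771 − 2861 = −90 kJ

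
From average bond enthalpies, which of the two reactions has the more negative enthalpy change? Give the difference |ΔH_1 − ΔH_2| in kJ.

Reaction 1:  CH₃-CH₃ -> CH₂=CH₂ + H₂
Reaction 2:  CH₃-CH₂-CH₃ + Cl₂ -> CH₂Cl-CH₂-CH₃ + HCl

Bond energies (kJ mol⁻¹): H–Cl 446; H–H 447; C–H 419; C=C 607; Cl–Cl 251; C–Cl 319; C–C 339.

Reaction 2, by 218 kJ

Reaction 1:
  Bonds broken (reactants):
    C–C: 1 × 339 = 339
    C–H: 6 × 419 = 2514
    Σ(broken) = 2853 kJ
  Bonds formed (products):
    C–H: 4 × 419 = 1676
    C=C: 1 × 607 = 607
    H–H: 1 × 447 = 447
    Σ(formed) = 2730 kJ
  ΔH_1 = 2853 − 2730 = +123 kJ
Reaction 2:
  Bonds broken (reactants):
    C–C: 2 × 339 = 678
    C–H: 8 × 419 = 3352
    Cl–Cl: 1 × 251 = 251
    Σ(broken) = 4281 kJ
  Bonds formed (products):
    C–C: 2 × 339 = 678
    C–Cl: 1 × 319 = 319
    C–H: 7 × 419 = 2933
    H–Cl: 1 × 446 = 446
    Σ(formed) = 4376 kJ
  ΔH_2 = 4281 − 4376 = −95 kJ
ΔH_1 − ΔH_2 = +218 kJ, so reaction 2 has the more negative ΔH; |ΔH_1 − ΔH_2| = 218 kJ.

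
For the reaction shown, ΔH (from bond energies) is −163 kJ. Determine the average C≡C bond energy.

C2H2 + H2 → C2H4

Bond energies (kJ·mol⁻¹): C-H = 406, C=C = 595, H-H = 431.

D(C≡C) ≈ 813 kJ/mol

Let D be the C≡C bond energy.
Σ(broken) = 1×D + 2×406 + 1×431 = 1243 + D
Σ(formed) = 4×406 + 1×595 = 2219
ΔH = Σ(broken) − Σ(formed) = (1243 + D) − (2219) = −976 + D
Setting this equal to −163 kJ gives D = 813 kJ/mol.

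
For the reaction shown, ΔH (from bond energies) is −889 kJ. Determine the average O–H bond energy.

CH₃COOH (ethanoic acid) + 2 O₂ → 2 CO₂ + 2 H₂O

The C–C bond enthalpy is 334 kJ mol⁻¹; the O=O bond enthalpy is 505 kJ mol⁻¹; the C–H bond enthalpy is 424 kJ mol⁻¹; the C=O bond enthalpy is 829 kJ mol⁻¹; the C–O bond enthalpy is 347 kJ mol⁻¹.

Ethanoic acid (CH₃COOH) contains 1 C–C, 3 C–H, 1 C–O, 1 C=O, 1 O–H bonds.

D(O–H) ≈ 455 kJ/mol

Let D be the O–H bond energy.
Σ(broken) = 1×334 + 3×424 + 1×347 + 1×829 + 1×D + 2×505 = 3792 + D
Σ(formed) = 4×829 + 4×D = 3316 + 4D
ΔH = Σ(broken) − Σ(formed) = (3792 + D) − (3316 + 4D) = +476 − 3D
Setting this equal to −889 kJ gives 3D = 1365, so D = 455 kJ/mol.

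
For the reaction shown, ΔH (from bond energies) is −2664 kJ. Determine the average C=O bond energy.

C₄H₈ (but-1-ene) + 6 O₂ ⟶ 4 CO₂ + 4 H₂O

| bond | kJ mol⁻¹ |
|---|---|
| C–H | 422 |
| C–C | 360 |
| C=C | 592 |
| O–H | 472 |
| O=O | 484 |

Let D be the C=O bond energy.
Σ(broken) = 2×360 + 8×422 + 1×592 + 6×484 = 7592
Σ(formed) = 8×D + 8×472 = 3776 + 8D
ΔH = Σ(broken) − Σ(formed) = (7592) − (3776 + 8D) = +3816 − 8D
Setting this equal to −2664 kJ gives 8D = 6480, so D = 810 kJ/mol.

D(C=O) ≈ 810 kJ/mol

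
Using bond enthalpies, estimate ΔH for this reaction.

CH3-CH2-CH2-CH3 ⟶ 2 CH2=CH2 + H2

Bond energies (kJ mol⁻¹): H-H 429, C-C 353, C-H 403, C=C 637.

ΔH ≈ +162 kJ

Bonds broken (reactants):
  C-C: 3 × 353 = 1059
  C-H: 10 × 403 = 4030
  Σ(broken) = 5089 kJ
Bonds formed (products):
  C-H: 8 × 403 = 3224
  C=C: 2 × 637 = 1274
  H-H: 1 × 429 = 429
  Σ(formed) = 4927 kJ
ΔH = Σ(broken) − Σ(formed) = 5089 − 4927 = +162 kJ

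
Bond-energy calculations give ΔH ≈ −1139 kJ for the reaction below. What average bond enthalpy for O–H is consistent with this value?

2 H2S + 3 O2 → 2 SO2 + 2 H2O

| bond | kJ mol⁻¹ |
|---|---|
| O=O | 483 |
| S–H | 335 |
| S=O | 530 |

D(O–H) ≈ 452 kJ/mol

Let D be the O–H bond energy.
Σ(broken) = 3×483 + 4×335 = 2789
Σ(formed) = 4×D + 4×530 = 2120 + 4D
ΔH = Σ(broken) − Σ(formed) = (2789) − (2120 + 4D) = +669 − 4D
Setting this equal to −1139 kJ gives 4D = 1808, so D = 452 kJ/mol.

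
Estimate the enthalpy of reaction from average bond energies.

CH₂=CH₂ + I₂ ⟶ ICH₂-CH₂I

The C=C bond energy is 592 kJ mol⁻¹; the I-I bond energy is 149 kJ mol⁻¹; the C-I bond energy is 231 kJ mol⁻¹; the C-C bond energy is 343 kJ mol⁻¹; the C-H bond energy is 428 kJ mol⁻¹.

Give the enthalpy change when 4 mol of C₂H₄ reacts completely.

ΔH = −256 kJ

Bonds broken (reactants):
  C-H: 4 × 428 = 1712
  C=C: 1 × 592 = 592
  I-I: 1 × 149 = 149
  Σ(broken) = 2453 kJ
Bonds formed (products):
  C-C: 1 × 343 = 343
  C-H: 4 × 428 = 1712
  C-I: 2 × 231 = 462
  Σ(formed) = 2517 kJ
ΔH = Σ(broken) − Σ(formed) = 2453 − 2517 = −64 kJ
For 4× the reaction as written: 4 × (−64) = −256 kJ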